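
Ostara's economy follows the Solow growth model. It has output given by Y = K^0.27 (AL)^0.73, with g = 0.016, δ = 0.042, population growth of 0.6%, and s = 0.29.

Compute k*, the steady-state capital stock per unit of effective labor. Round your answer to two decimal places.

k* ≈ 7.92

At the steady state, Δk = 0, so s·k^α = (n + g + δ)·k.
Dividing both sides by k: k^(1−α) = s / (n + g + δ).
k^0.73 = 0.29 / (0.006 + 0.016 + 0.042) = 0.29 / 0.064 = 4.5313
k* = 4.5313^(1/0.73) ≈ 7.9238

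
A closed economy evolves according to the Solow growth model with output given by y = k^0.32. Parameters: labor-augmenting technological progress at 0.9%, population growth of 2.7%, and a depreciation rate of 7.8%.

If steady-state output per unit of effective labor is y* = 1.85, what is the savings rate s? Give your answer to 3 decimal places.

s ≈ 0.421

At the steady state, Δk = 0, so s·k^α = (n + g + δ)·k.
Since y* = [s/(n + g + δ)]^(α/(1−α)), we have s/(n + g + δ) = (y*)^((1−α)/α) = 1.85^2.125 = 3.6961.
Therefore s = 3.6961 × (n + g + δ) = 3.6961 × 0.114 = 0.4214.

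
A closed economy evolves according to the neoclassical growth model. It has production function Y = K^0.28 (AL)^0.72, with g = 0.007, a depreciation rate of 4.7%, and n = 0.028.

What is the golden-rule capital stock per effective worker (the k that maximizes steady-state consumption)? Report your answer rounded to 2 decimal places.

The golden rule sets f'(k) = n + g + δ, i.e. α·k^(α−1) = n + g + δ.
So k^(1−α) = α / (n + g + δ) = 0.28 / 0.082 = 3.4146.
k_gold = 3.4146^(1/0.72) ≈ 5.5049

k_gold ≈ 5.50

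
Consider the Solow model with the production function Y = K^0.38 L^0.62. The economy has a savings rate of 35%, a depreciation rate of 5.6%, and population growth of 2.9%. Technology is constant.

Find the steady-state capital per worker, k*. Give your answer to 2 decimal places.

At the steady state, Δk = 0, so s·k^α = (n + δ)·k.
Rearranging, k^(1−α) = s / (n + δ).
k^0.62 = 0.35 / (0.029 + 0.056) = 0.35 / 0.085 = 4.1176
k* = 4.1176^(1/0.62) ≈ 9.8031

k* = 9.80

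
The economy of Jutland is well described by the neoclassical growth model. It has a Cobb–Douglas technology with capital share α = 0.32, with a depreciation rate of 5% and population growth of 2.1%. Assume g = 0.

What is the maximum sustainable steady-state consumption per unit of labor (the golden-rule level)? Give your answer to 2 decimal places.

c_gold ≈ 1.38

At the golden rule, f'(k) = n + δ, so α·k^(α−1) = n + δ and k_gold = (α/(n + δ))^(1/(1−α)).
k_gold = (0.32/0.071)^(1/0.68) = 4.5070^1.4706 ≈ 9.1539
c_gold = f(k_gold) − (n + δ)·k_gold = 2.0310 − 0.071×9.1539 ≈ 1.3811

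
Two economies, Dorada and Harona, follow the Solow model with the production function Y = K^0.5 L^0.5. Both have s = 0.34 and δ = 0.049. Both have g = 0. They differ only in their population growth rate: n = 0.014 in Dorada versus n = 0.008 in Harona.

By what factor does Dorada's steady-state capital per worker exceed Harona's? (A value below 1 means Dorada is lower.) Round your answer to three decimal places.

Steady-state k* = [s/(n + δ)]^(1/(1−α)), so the ratio is [ (s_D/(n + δ)_D) / (s_H/(n + δ)_H) ]^2.
s_D/(n + δ)_D = 0.34/0.063 = 5.3968; s_H/(n + δ)_H = 0.34/0.057 = 5.9649.
Ratio = (5.3968/5.9649)^2 = 0.9048^2 ≈ 0.8187

ratio ≈ 0.819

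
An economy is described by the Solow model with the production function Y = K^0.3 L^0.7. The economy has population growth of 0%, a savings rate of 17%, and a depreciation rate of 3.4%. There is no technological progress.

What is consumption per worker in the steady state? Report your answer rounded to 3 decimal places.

Steady state requires s·f(k) = (n + δ)·k, i.e. s·k^α = (n + δ)·k.
Rearranging, k^(1−α) = s / (n + δ).
k^0.7 = 0.17 / (0.000 + 0.034) = 0.17 / 0.034 = 5.0000
k* = 5.0000^(1/0.7) ≈ 9.9662
y* = (k*)^α = 9.9662^0.3 ≈ 1.9932
c* = (1 − s)·y* = (1 − 0.17) × 1.9932 ≈ 1.6544

c* = 1.654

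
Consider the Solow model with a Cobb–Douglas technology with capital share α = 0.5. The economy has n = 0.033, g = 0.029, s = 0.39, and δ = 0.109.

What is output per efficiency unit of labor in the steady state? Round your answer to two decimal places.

y* ≈ 2.28

At the steady state, Δk = 0, so s·k^α = (n + g + δ)·k.
Rearranging, k^(1−α) = s / (n + g + δ).
k^0.5 = 0.39 / (0.033 + 0.029 + 0.109) = 0.39 / 0.171 = 2.2807
k* = 2.2807^(1/0.5) ≈ 5.2016
y* = (k*)^α = 5.2016^0.5 ≈ 2.2807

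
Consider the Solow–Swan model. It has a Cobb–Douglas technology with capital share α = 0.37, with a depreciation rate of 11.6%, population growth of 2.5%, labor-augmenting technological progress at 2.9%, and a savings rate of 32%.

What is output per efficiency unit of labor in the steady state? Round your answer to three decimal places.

Steady state requires s·f(k) = (n + g + δ)·k, i.e. s·k^α = (n + g + δ)·k.
Dividing both sides by k: k^(1−α) = s / (n + g + δ).
k^0.63 = 0.32 / (0.025 + 0.029 + 0.116) = 0.32 / 0.170 = 1.8824
k* = 1.8824^(1/0.63) ≈ 2.7293
y* = (k*)^α = 2.7293^0.37 ≈ 1.4499

y* = 1.450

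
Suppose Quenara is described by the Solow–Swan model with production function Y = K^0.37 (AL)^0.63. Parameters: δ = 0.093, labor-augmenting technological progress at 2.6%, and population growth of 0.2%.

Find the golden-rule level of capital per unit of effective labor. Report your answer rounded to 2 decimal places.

k_gold ≈ 5.90

The golden rule sets f'(k) = n + g + δ, i.e. α·k^(α−1) = n + g + δ.
So k^(1−α) = α / (n + g + δ) = 0.37 / 0.121 = 3.0579.
k_gold = 3.0579^(1/0.63) ≈ 5.8954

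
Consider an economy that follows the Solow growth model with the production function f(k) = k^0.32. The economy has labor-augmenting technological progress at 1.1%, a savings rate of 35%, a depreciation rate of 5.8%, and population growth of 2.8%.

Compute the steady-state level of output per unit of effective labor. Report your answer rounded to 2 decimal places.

Steady state requires s·f(k) = (n + g + δ)·k, i.e. s·k^α = (n + g + δ)·k.
Rearranging, k^(1−α) = s / (n + g + δ).
k^0.68 = 0.35 / (0.028 + 0.011 + 0.058) = 0.35 / 0.097 = 3.6082
k* = 3.6082^(1/0.68) ≈ 6.6000
y* = (k*)^α = 6.6000^0.32 ≈ 1.8292

y* ≈ 1.83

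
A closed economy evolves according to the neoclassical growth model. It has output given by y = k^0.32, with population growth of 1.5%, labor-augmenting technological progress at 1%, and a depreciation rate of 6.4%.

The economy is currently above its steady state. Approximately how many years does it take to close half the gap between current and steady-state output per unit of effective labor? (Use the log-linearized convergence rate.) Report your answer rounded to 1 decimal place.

t_½ ≈ 11.5 years

Near the steady state the convergence rate is λ = (1 − α)(n + g + δ).
λ = (1 − 0.32) × 0.089 = 0.68 × 0.089 = 0.06052
Half-life = ln 2 / λ = 0.6931 / 0.06052 ≈ 11.45 years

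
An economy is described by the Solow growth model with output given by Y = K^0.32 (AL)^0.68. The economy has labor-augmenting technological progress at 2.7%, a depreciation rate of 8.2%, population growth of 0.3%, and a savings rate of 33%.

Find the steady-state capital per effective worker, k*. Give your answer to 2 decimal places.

In steady state, investment equals break-even investment: s·k^α = (n + g + δ)·k.
Rearranging, k^(1−α) = s / (n + g + δ).
k^0.68 = 0.33 / (0.003 + 0.027 + 0.082) = 0.33 / 0.112 = 2.9464
k* = 2.9464^(1/0.68) ≈ 4.8993

k* ≈ 4.90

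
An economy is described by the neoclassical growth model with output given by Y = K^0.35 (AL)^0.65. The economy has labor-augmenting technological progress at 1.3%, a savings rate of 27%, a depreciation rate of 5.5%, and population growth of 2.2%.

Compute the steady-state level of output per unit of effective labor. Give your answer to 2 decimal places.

In steady state, investment equals break-even investment: s·k^α = (n + g + δ)·k.
Dividing both sides by k: k^(1−α) = s / (n + g + δ).
k^0.65 = 0.27 / (0.022 + 0.013 + 0.055) = 0.27 / 0.090 = 3.0000
k* = 3.0000^(1/0.65) ≈ 5.4204
y* = (k*)^α = 5.4204^0.35 ≈ 1.8068

y* = 1.81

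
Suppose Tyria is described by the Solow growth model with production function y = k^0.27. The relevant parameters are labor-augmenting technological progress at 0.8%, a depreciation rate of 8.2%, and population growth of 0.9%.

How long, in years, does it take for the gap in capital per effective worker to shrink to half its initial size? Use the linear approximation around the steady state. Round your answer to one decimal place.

half-life ≈ 9.6 years

Near the steady state the convergence rate is λ = (1 − α)(n + g + δ).
λ = (1 − 0.27) × 0.099 = 0.73 × 0.099 = 0.07227
Half-life = ln 2 / λ = 0.6931 / 0.07227 ≈ 9.59 years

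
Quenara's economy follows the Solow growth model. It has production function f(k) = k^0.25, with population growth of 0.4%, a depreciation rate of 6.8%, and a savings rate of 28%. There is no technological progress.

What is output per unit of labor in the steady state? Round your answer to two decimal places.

At the steady state, Δk = 0, so s·k^α = (n + δ)·k.
Dividing both sides by k: k^(1−α) = s / (n + δ).
k^0.75 = 0.28 / (0.004 + 0.068) = 0.28 / 0.072 = 3.8889
k* = 3.8889^(1/0.75) ≈ 6.1156
y* = (k*)^α = 6.1156^0.25 ≈ 1.5726

y* = 1.57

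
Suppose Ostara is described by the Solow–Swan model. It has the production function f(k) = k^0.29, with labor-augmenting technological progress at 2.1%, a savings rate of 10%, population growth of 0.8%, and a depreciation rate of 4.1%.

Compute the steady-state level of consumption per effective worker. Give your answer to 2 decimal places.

In steady state, investment equals break-even investment: s·k^α = (n + g + δ)·k.
Rearranging, k^(1−α) = s / (n + g + δ).
k^0.71 = 0.10 / (0.008 + 0.021 + 0.041) = 0.10 / 0.070 = 1.4286
k* = 1.4286^(1/0.71) ≈ 1.6527
y* = (k*)^α = 1.6527^0.29 ≈ 1.1568
c* = (1 − s)·y* = (1 − 0.10) × 1.1568 ≈ 1.0411

c* = 1.04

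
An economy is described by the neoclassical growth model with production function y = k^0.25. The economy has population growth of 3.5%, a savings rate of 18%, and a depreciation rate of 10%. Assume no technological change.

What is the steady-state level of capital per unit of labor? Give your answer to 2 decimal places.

Steady state requires s·f(k) = (n + δ)·k, i.e. s·k^α = (n + δ)·k.
Dividing both sides by k: k^(1−α) = s / (n + δ).
k^0.75 = 0.18 / (0.035 + 0.100) = 0.18 / 0.135 = 1.3333
k* = 1.3333^(1/0.75) ≈ 1.4675

k* ≈ 1.47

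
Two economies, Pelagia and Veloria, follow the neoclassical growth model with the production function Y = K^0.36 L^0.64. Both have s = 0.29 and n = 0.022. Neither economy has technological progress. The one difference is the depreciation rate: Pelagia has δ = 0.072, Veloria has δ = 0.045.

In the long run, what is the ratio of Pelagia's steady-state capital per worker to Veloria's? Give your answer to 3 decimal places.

ratio ≈ 0.589

Steady-state k* = [s/(n + δ)]^(1/(1−α)), so the ratio is [ (s_P/(n + δ)_P) / (s_V/(n + δ)_V) ]^1.5625.
s_P/(n + δ)_P = 0.29/0.094 = 3.0851; s_V/(n + δ)_V = 0.29/0.067 = 4.3284.
Ratio = (3.0851/4.3284)^1.5625 = 0.7128^1.5625 ≈ 0.5892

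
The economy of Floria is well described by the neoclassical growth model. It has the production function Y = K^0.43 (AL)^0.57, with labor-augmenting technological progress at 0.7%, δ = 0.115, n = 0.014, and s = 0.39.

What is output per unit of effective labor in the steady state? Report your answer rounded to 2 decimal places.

y* ≈ 2.21

In steady state, investment equals break-even investment: s·k^α = (n + g + δ)·k.
Rearranging, k^(1−α) = s / (n + g + δ).
k^0.57 = 0.39 / (0.014 + 0.007 + 0.115) = 0.39 / 0.136 = 2.8676
k* = 2.8676^(1/0.57) ≈ 6.3484
y* = (k*)^α = 6.3484^0.43 ≈ 2.2138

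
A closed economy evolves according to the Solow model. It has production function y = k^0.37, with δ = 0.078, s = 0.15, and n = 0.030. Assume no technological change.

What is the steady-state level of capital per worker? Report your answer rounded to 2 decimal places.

k* = 1.68

Steady state requires s·f(k) = (n + δ)·k, i.e. s·k^α = (n + δ)·k.
Rearranging, k^(1−α) = s / (n + δ).
k^0.63 = 0.15 / (0.030 + 0.078) = 0.15 / 0.108 = 1.3889
k* = 1.3889^(1/0.63) ≈ 1.6845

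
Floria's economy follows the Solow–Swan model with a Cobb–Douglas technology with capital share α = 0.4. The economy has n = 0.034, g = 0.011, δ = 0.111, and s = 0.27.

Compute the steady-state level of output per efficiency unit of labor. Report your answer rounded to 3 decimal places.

In steady state, investment equals break-even investment: s·k^α = (n + g + δ)·k.
Dividing both sides by k: k^(1−α) = s / (n + g + δ).
k^0.6 = 0.27 / (0.034 + 0.011 + 0.111) = 0.27 / 0.156 = 1.7308
k* = 1.7308^(1/0.6) ≈ 2.4950
y* = (k*)^α = 2.4950^0.4 ≈ 1.4415

y* = 1.442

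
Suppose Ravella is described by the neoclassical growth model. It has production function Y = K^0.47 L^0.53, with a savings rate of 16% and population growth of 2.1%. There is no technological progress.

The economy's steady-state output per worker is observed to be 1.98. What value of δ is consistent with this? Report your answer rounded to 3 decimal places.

δ ≈ 0.053

Steady state requires s·f(k) = (n + δ)·k, i.e. s·k^α = (n + δ)·k.
Since y* = [s/(n + δ)]^(α/(1−α)), we have s/(n + δ) = (y*)^((1−α)/α) = 1.98^1.1277 = 2.1605.
Therefore n + δ = s / 2.1605 = 0.16 / 2.1605 = 0.0741, so δ = 0.0741 − 0.021 = 0.0531.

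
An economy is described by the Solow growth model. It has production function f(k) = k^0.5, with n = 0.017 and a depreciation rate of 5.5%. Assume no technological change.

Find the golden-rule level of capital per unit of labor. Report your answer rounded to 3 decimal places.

k_gold ≈ 48.225

The golden rule sets f'(k) = n + δ, i.e. α·k^(α−1) = n + δ.
So k^(1−α) = α / (n + δ) = 0.5 / 0.072 = 6.9444.
k_gold = 6.9444^(1/0.5) ≈ 48.2247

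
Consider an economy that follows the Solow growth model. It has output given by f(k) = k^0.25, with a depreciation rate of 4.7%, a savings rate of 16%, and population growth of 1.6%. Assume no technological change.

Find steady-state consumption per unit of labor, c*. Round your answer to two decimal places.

Steady state requires s·f(k) = (n + δ)·k, i.e. s·k^α = (n + δ)·k.
Rearranging, k^(1−α) = s / (n + δ).
k^0.75 = 0.16 / (0.016 + 0.047) = 0.16 / 0.063 = 2.5397
k* = 2.5397^(1/0.75) ≈ 3.4651
y* = (k*)^α = 3.4651^0.25 ≈ 1.3644
c* = (1 − s)·y* = (1 − 0.16) × 1.3644 ≈ 1.1461

c* ≈ 1.15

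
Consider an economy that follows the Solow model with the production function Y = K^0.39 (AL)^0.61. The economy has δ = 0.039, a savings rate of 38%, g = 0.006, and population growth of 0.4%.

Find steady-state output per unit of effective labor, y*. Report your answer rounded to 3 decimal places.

y* = 3.705

At the steady state, Δk = 0, so s·k^α = (n + g + δ)·k.
Rearranging, k^(1−α) = s / (n + g + δ).
k^0.61 = 0.38 / (0.004 + 0.006 + 0.039) = 0.38 / 0.049 = 7.7551
k* = 7.7551^(1/0.61) ≈ 28.7303
y* = (k*)^α = 28.7303^0.39 ≈ 3.7047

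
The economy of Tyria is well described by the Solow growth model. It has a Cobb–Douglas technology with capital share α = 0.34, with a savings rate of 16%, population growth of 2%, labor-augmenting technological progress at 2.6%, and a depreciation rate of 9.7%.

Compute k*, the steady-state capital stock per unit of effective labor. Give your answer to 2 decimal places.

k* ≈ 1.19

Steady state requires s·f(k) = (n + g + δ)·k, i.e. s·k^α = (n + g + δ)·k.
Dividing both sides by k: k^(1−α) = s / (n + g + δ).
k^0.66 = 0.16 / (0.020 + 0.026 + 0.097) = 0.16 / 0.143 = 1.1189
k* = 1.1189^(1/0.66) ≈ 1.1856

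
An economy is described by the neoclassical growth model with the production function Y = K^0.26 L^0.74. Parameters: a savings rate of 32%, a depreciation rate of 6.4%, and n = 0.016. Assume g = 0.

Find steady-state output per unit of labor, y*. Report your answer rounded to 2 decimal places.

Steady state requires s·f(k) = (n + δ)·k, i.e. s·k^α = (n + δ)·k.
Dividing both sides by k: k^(1−α) = s / (n + δ).
k^0.74 = 0.32 / (0.016 + 0.064) = 0.32 / 0.080 = 4.0000
k* = 4.0000^(1/0.74) ≈ 6.5102
y* = (k*)^α = 6.5102^0.26 ≈ 1.6276

y* = 1.63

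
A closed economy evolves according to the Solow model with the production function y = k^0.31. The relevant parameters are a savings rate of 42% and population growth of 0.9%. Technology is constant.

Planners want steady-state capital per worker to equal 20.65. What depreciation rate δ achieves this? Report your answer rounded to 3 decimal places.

Steady state requires s·f(k) = (n + δ)·k, i.e. s·k^α = (n + δ)·k.
So s / (n + δ) = (k*)^(1−α) = 20.65^0.69 = 8.0778.
Therefore n + δ = s / 8.0778 = 0.42 / 8.0778 = 0.0520, so δ = 0.0520 − 0.009 = 0.0430.

δ ≈ 0.043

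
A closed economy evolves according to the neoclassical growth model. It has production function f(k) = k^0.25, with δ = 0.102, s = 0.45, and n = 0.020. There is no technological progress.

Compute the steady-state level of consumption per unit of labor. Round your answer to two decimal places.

c* = 0.85

In steady state, investment equals break-even investment: s·k^α = (n + δ)·k.
Rearranging, k^(1−α) = s / (n + δ).
k^0.75 = 0.45 / (0.020 + 0.102) = 0.45 / 0.122 = 3.6885
k* = 3.6885^(1/0.75) ≈ 5.6990
y* = (k*)^α = 5.6990^0.25 ≈ 1.5451
c* = (1 − s)·y* = (1 − 0.45) × 1.5451 ≈ 0.8498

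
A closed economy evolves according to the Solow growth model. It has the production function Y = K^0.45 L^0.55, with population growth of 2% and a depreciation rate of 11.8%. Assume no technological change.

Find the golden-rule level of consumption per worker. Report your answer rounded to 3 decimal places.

At the golden rule, f'(k) = n + δ, so α·k^(α−1) = n + δ and k_gold = (α/(n + δ))^(1/(1−α)).
k_gold = (0.45/0.138)^(1/0.55) = 3.2609^1.8182 ≈ 8.5773
c_gold = f(k_gold) − (n + δ)·k_gold = 2.6303 − 0.138×8.5773 ≈ 1.4466

c_gold ≈ 1.447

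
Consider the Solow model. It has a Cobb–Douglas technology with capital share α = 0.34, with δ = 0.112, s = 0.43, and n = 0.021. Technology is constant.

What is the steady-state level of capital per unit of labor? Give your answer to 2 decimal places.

k* ≈ 5.92

At the steady state, Δk = 0, so s·k^α = (n + δ)·k.
Rearranging, k^(1−α) = s / (n + δ).
k^0.66 = 0.43 / (0.021 + 0.112) = 0.43 / 0.133 = 3.2331
k* = 3.2331^(1/0.66) ≈ 5.9177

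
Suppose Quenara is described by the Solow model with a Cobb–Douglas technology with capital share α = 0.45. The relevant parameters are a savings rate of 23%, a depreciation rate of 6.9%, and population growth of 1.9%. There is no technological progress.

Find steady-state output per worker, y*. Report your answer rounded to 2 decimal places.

y* ≈ 2.19

At the steady state, Δk = 0, so s·k^α = (n + δ)·k.
Dividing both sides by k: k^(1−α) = s / (n + δ).
k^0.55 = 0.23 / (0.019 + 0.069) = 0.23 / 0.088 = 2.6136
k* = 2.6136^(1/0.55) ≈ 5.7361
y* = (k*)^α = 5.7361^0.45 ≈ 2.1947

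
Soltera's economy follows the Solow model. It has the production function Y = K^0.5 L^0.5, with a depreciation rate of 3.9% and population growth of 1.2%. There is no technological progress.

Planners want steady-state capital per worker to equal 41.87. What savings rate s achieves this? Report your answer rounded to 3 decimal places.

Steady state requires s·f(k) = (n + δ)·k, i.e. s·k^α = (n + δ)·k.
So s / (n + δ) = (k*)^(1−α) = 41.87^0.5 = 6.4707.
Therefore s = 6.4707 × (n + δ) = 6.4707 × 0.051 = 0.3300.

s ≈ 0.330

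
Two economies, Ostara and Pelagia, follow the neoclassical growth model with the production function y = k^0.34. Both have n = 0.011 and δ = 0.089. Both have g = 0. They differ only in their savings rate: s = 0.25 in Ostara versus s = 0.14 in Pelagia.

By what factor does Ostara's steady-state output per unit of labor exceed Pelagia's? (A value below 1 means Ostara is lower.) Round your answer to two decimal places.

y*_O / y*_P ≈ 1.35

Steady-state y* = [s/(n + δ)]^(α/(1−α)), so the ratio is [ (s_O/(n + δ)_O) / (s_P/(n + δ)_P) ]^0.5152.
s_O/(n + δ)_O = 0.25/0.100 = 2.5000; s_P/(n + δ)_P = 0.14/0.100 = 1.4000.
Ratio = (2.5000/1.4000)^0.5152 = 1.7857^0.5152 ≈ 1.3481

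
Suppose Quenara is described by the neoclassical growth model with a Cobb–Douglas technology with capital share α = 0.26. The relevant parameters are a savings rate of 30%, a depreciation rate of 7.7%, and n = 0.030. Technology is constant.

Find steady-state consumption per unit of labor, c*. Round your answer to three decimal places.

c* ≈ 1.006

At the steady state, Δk = 0, so s·k^α = (n + δ)·k.
Rearranging, k^(1−α) = s / (n + δ).
k^0.74 = 0.30 / (0.030 + 0.077) = 0.30 / 0.107 = 2.8037
k* = 2.8037^(1/0.74) ≈ 4.0276
y* = (k*)^α = 4.0276^0.26 ≈ 1.4365
c* = (1 − s)·y* = (1 − 0.30) × 1.4365 ≈ 1.0056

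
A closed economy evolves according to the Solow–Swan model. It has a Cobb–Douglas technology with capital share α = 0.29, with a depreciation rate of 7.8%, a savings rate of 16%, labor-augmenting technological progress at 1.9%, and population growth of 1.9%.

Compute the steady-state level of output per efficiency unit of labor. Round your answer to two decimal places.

Steady state requires s·f(k) = (n + g + δ)·k, i.e. s·k^α = (n + g + δ)·k.
Rearranging, k^(1−α) = s / (n + g + δ).
k^0.71 = 0.16 / (0.019 + 0.019 + 0.078) = 0.16 / 0.116 = 1.3793
k* = 1.3793^(1/0.71) ≈ 1.5729
y* = (k*)^α = 1.5729^0.29 ≈ 1.1404

y* ≈ 1.14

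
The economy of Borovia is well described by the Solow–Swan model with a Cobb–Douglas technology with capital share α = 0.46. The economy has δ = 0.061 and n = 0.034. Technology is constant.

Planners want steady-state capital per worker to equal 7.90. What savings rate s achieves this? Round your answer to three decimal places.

In steady state, investment equals break-even investment: s·k^α = (n + δ)·k.
So s / (n + δ) = (k*)^(1−α) = 7.90^0.54 = 3.0529.
Therefore s = 3.0529 × (n + δ) = 3.0529 × 0.095 = 0.2900.

s ≈ 0.290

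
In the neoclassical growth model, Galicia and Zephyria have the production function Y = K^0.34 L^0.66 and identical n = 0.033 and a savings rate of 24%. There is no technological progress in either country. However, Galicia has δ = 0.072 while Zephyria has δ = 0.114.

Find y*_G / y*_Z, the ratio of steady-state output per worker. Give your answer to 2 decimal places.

ratio ≈ 1.19

Steady-state y* = [s/(n + δ)]^(α/(1−α)), so the ratio is [ (s_G/(n + δ)_G) / (s_Z/(n + δ)_Z) ]^0.5152.
s_G/(n + δ)_G = 0.24/0.105 = 2.2857; s_Z/(n + δ)_Z = 0.24/0.147 = 1.6327.
Ratio = (2.2857/1.6327)^0.5152 = 1.4000^0.5152 ≈ 1.1893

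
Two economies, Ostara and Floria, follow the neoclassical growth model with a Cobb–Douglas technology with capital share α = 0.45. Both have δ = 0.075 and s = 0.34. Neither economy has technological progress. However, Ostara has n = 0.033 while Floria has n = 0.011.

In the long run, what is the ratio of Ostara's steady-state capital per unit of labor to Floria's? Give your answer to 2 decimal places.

ratio ≈ 0.66

Steady-state k* = [s/(n + δ)]^(1/(1−α)), so the ratio is [ (s_O/(n + δ)_O) / (s_F/(n + δ)_F) ]^1.8182.
s_O/(n + δ)_O = 0.34/0.108 = 3.1481; s_F/(n + δ)_F = 0.34/0.086 = 3.9535.
Ratio = (3.1481/3.9535)^1.8182 = 0.7963^1.8182 ≈ 0.6609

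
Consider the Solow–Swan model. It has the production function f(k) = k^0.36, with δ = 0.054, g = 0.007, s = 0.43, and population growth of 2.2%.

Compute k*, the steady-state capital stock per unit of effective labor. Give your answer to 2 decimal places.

k* ≈ 13.07

In steady state, investment equals break-even investment: s·k^α = (n + g + δ)·k.
Dividing both sides by k: k^(1−α) = s / (n + g + δ).
k^0.64 = 0.43 / (0.022 + 0.007 + 0.054) = 0.43 / 0.083 = 5.1807
k* = 5.1807^(1/0.64) ≈ 13.0687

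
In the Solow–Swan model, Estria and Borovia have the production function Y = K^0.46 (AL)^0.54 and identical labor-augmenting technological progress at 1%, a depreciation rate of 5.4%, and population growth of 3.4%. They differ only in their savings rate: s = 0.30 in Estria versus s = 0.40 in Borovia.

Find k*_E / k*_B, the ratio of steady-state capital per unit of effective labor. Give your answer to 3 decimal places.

ratio ≈ 0.587

Steady-state k* = [s/(n + g + δ)]^(1/(1−α)), so the ratio is [ (s_E/(n + g + δ)_E) / (s_B/(n + g + δ)_B) ]^1.8519.
s_E/(n + g + δ)_E = 0.30/0.098 = 3.0612; s_B/(n + g + δ)_B = 0.40/0.098 = 4.0816.
Ratio = (3.0612/4.0816)^1.8519 = 0.7500^1.8519 ≈ 0.5870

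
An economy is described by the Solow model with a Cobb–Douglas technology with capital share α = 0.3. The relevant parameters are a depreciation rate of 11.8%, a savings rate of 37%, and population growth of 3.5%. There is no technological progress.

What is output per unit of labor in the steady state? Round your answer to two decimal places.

At the steady state, Δk = 0, so s·k^α = (n + δ)·k.
Dividing both sides by k: k^(1−α) = s / (n + δ).
k^0.7 = 0.37 / (0.035 + 0.118) = 0.37 / 0.153 = 2.4183
k* = 2.4183^(1/0.7) ≈ 3.5308
y* = (k*)^α = 3.5308^0.3 ≈ 1.4600

y* = 1.46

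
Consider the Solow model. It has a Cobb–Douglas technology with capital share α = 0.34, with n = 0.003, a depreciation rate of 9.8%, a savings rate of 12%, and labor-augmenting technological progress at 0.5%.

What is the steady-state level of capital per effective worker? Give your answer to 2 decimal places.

Steady state requires s·f(k) = (n + g + δ)·k, i.e. s·k^α = (n + g + δ)·k.
Dividing both sides by k: k^(1−α) = s / (n + g + δ).
k^0.66 = 0.12 / (0.003 + 0.005 + 0.098) = 0.12 / 0.106 = 1.1321
k* = 1.1321^(1/0.66) ≈ 1.2068

k* ≈ 1.21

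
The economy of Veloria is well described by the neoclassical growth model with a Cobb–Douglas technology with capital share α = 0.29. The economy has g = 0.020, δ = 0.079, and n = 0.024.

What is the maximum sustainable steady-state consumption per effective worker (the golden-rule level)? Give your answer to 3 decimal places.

At the golden rule, f'(k) = n + g + δ, so α·k^(α−1) = n + g + δ and k_gold = (α/(n + g + δ))^(1/(1−α)).
k_gold = (0.29/0.123)^(1/0.71) = 2.3577^1.4085 ≈ 3.3470
c_gold = f(k_gold) − (n + g + δ)·k_gold = 1.4195 − 0.123×3.3470 ≈ 1.0078

c_gold ≈ 1.008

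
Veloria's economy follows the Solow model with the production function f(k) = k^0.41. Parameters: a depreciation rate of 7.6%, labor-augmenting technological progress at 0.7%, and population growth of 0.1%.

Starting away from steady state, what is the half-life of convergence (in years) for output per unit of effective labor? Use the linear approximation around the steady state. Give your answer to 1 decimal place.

half-life ≈ 14.0 years

Near the steady state the convergence rate is λ = (1 − α)(n + g + δ).
λ = (1 − 0.41) × 0.084 = 0.59 × 0.084 = 0.04956
Half-life = ln 2 / λ = 0.6931 / 0.04956 ≈ 13.99 years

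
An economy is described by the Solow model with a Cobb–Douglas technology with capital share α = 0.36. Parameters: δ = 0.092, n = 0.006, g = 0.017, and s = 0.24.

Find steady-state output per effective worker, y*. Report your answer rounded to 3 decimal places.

y* ≈ 1.513

Steady state requires s·f(k) = (n + g + δ)·k, i.e. s·k^α = (n + g + δ)·k.
Dividing both sides by k: k^(1−α) = s / (n + g + δ).
k^0.64 = 0.24 / (0.006 + 0.017 + 0.092) = 0.24 / 0.115 = 2.0870
k* = 2.0870^(1/0.64) ≈ 3.1568
y* = (k*)^α = 3.1568^0.36 ≈ 1.5126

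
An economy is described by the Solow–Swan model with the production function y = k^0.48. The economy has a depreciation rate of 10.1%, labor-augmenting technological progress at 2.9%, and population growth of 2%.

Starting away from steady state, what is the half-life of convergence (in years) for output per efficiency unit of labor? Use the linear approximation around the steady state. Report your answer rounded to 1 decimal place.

Near the steady state the convergence rate is λ = (1 − α)(n + g + δ).
λ = (1 − 0.48) × 0.150 = 0.52 × 0.150 = 0.0780
Half-life = ln 2 / λ = 0.6931 / 0.0780 ≈ 8.89 years

about 8.9 years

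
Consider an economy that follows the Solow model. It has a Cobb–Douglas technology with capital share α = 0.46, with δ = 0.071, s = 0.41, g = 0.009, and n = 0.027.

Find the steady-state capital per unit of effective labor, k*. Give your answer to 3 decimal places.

Steady state requires s·f(k) = (n + g + δ)·k, i.e. s·k^α = (n + g + δ)·k.
Rearranging, k^(1−α) = s / (n + g + δ).
k^0.54 = 0.41 / (0.027 + 0.009 + 0.071) = 0.41 / 0.107 = 3.8318
k* = 3.8318^(1/0.54) ≈ 12.0330

k* ≈ 12.033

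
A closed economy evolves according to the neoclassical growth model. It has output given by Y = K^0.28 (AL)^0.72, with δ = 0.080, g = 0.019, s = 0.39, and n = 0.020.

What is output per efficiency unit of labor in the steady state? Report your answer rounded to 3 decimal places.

In steady state, investment equals break-even investment: s·k^α = (n + g + δ)·k.
Dividing both sides by k: k^(1−α) = s / (n + g + δ).
k^0.72 = 0.39 / (0.020 + 0.019 + 0.080) = 0.39 / 0.119 = 3.2773
k* = 3.2773^(1/0.72) ≈ 5.1999
y* = (k*)^α = 5.1999^0.28 ≈ 1.5866

y* = 1.587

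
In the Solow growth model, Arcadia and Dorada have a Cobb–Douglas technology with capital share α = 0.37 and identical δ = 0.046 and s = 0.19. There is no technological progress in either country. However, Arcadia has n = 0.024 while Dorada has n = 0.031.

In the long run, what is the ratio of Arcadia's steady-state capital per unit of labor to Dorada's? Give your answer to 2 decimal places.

Steady-state k* = [s/(n + δ)]^(1/(1−α)), so the ratio is [ (s_A/(n + δ)_A) / (s_D/(n + δ)_D) ]^1.5873.
s_A/(n + δ)_A = 0.19/0.070 = 2.7143; s_D/(n + δ)_D = 0.19/0.077 = 2.4675.
Ratio = (2.7143/2.4675)^1.5873 = 1.1000^1.5873 ≈ 1.1633

k*_A / k*_D ≈ 1.16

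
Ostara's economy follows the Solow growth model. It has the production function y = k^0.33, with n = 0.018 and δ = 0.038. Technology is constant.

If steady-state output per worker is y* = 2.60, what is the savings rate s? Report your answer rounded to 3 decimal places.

At the steady state, Δk = 0, so s·k^α = (n + δ)·k.
Since y* = [s/(n + δ)]^(α/(1−α)), we have s/(n + δ) = (y*)^((1−α)/α) = 2.60^2.0303 = 6.9586.
Therefore s = 6.9586 × (n + δ) = 6.9586 × 0.056 = 0.3897.

s ≈ 0.390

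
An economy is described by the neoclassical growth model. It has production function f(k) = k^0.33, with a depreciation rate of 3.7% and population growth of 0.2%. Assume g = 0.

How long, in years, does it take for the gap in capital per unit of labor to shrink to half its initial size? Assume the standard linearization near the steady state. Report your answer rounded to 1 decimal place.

half-life ≈ 26.5 years

Near the steady state the convergence rate is λ = (1 − α)(n + δ).
λ = (1 − 0.33) × 0.039 = 0.67 × 0.039 = 0.02613
Half-life = ln 2 / λ = 0.6931 / 0.02613 ≈ 26.53 years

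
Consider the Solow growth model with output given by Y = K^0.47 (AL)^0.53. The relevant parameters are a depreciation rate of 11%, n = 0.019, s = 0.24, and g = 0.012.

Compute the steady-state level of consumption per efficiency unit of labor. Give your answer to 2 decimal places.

Steady state requires s·f(k) = (n + g + δ)·k, i.e. s·k^α = (n + g + δ)·k.
Rearranging, k^(1−α) = s / (n + g + δ).
k^0.53 = 0.24 / (0.019 + 0.012 + 0.110) = 0.24 / 0.141 = 1.7021
k* = 1.7021^(1/0.53) ≈ 2.7279
y* = (k*)^α = 2.7279^0.47 ≈ 1.6027
c* = (1 − s)·y* = (1 − 0.24) × 1.6027 ≈ 1.2181

c* ≈ 1.22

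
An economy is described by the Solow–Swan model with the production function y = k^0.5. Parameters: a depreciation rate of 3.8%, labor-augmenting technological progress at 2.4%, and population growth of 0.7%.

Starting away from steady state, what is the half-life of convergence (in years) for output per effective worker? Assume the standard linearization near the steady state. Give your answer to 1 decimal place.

Near the steady state the convergence rate is λ = (1 − α)(n + g + δ).
λ = (1 − 0.5) × 0.069 = 0.5 × 0.069 = 0.0345
Half-life = ln 2 / λ = 0.6931 / 0.0345 ≈ 20.09 years

t_½ ≈ 20.1 years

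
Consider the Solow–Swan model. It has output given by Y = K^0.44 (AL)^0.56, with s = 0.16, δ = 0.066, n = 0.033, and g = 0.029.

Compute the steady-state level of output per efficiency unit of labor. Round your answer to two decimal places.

y* ≈ 1.19

Steady state requires s·f(k) = (n + g + δ)·k, i.e. s·k^α = (n + g + δ)·k.
Dividing both sides by k: k^(1−α) = s / (n + g + δ).
k^0.56 = 0.16 / (0.033 + 0.029 + 0.066) = 0.16 / 0.128 = 1.2500
k* = 1.2500^(1/0.56) ≈ 1.4895
y* = (k*)^α = 1.4895^0.44 ≈ 1.1916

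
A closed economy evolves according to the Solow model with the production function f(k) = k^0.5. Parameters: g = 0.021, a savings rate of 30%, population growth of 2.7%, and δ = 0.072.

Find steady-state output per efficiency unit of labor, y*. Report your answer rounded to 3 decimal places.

y* ≈ 2.500

Steady state requires s·f(k) = (n + g + δ)·k, i.e. s·k^α = (n + g + δ)·k.
Rearranging, k^(1−α) = s / (n + g + δ).
k^0.5 = 0.30 / (0.027 + 0.021 + 0.072) = 0.30 / 0.120 = 2.5000
k* = 2.5000^(1/0.5) ≈ 6.2500
y* = (k*)^α = 6.2500^0.5 ≈ 2.5000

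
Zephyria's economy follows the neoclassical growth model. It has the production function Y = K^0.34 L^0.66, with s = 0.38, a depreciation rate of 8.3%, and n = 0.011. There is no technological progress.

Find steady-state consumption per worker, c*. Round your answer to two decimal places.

c* ≈ 1.27

In steady state, investment equals break-even investment: s·k^α = (n + δ)·k.
Dividing both sides by k: k^(1−α) = s / (n + δ).
k^0.66 = 0.38 / (0.011 + 0.083) = 0.38 / 0.094 = 4.0426
k* = 4.0426^(1/0.66) ≈ 8.3020
y* = (k*)^α = 8.3020^0.34 ≈ 2.0536
c* = (1 − s)·y* = (1 − 0.38) × 2.0536 ≈ 1.2732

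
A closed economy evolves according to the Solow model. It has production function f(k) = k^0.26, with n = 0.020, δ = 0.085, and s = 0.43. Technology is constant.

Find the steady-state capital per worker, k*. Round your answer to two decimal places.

k* = 6.72

At the steady state, Δk = 0, so s·k^α = (n + δ)·k.
Dividing both sides by k: k^(1−α) = s / (n + δ).
k^0.74 = 0.43 / (0.020 + 0.085) = 0.43 / 0.105 = 4.0952
k* = 4.0952^(1/0.74) ≈ 6.7205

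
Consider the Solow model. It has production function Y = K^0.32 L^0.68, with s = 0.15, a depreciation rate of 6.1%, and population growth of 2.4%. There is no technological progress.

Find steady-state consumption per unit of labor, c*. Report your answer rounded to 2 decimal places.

c* = 1.11

At the steady state, Δk = 0, so s·k^α = (n + δ)·k.
Rearranging, k^(1−α) = s / (n + δ).
k^0.68 = 0.15 / (0.024 + 0.061) = 0.15 / 0.085 = 1.7647
k* = 1.7647^(1/0.68) ≈ 2.3054
y* = (k*)^α = 2.3054^0.32 ≈ 1.3064
c* = (1 − s)·y* = (1 − 0.15) × 1.3064 ≈ 1.1104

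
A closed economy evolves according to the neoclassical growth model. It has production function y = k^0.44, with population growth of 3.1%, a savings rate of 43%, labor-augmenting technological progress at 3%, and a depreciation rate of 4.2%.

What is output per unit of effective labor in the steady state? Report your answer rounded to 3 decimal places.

y* = 3.074

Steady state requires s·f(k) = (n + g + δ)·k, i.e. s·k^α = (n + g + δ)·k.
Dividing both sides by k: k^(1−α) = s / (n + g + δ).
k^0.56 = 0.43 / (0.031 + 0.030 + 0.042) = 0.43 / 0.103 = 4.1748
k* = 4.1748^(1/0.56) ≈ 12.8315
y* = (k*)^α = 12.8315^0.44 ≈ 3.0736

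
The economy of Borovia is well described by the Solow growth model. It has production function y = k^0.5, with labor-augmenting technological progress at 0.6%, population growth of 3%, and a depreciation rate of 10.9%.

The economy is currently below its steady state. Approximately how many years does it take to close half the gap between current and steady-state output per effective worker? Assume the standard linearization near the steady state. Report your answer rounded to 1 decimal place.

about 9.6 years

Near the steady state the convergence rate is λ = (1 − α)(n + g + δ).
λ = (1 − 0.5) × 0.145 = 0.5 × 0.145 = 0.0725
Half-life = ln 2 / λ = 0.6931 / 0.0725 ≈ 9.56 years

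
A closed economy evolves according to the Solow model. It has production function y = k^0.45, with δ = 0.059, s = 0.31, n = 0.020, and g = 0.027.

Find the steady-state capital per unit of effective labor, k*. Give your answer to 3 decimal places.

k* ≈ 7.037

In steady state, investment equals break-even investment: s·k^α = (n + g + δ)·k.
Rearranging, k^(1−α) = s / (n + g + δ).
k^0.55 = 0.31 / (0.020 + 0.027 + 0.059) = 0.31 / 0.106 = 2.9245
k* = 2.9245^(1/0.55) ≈ 7.0367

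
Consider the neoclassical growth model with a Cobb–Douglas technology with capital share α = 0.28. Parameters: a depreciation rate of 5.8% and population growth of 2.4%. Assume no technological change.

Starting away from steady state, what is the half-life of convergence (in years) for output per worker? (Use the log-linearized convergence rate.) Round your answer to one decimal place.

half-life ≈ 11.7 years

Near the steady state the convergence rate is λ = (1 − α)(n + δ).
λ = (1 − 0.28) × 0.082 = 0.72 × 0.082 = 0.05904
Half-life = ln 2 / λ = 0.6931 / 0.05904 ≈ 11.74 years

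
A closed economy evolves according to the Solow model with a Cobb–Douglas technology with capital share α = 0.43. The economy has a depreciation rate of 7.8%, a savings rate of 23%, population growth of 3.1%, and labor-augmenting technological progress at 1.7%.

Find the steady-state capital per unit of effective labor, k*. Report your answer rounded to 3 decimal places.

Steady state requires s·f(k) = (n + g + δ)·k, i.e. s·k^α = (n + g + δ)·k.
Dividing both sides by k: k^(1−α) = s / (n + g + δ).
k^0.57 = 0.23 / (0.031 + 0.017 + 0.078) = 0.23 / 0.126 = 1.8254
k* = 1.8254^(1/0.57) ≈ 2.8742

k* = 2.874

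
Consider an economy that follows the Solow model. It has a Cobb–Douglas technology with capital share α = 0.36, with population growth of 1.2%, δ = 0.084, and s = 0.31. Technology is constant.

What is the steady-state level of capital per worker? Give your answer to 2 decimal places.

At the steady state, Δk = 0, so s·k^α = (n + δ)·k.
Dividing both sides by k: k^(1−α) = s / (n + δ).
k^0.64 = 0.31 / (0.012 + 0.084) = 0.31 / 0.096 = 3.2292
k* = 3.2292^(1/0.64) ≈ 6.2440

k* ≈ 6.24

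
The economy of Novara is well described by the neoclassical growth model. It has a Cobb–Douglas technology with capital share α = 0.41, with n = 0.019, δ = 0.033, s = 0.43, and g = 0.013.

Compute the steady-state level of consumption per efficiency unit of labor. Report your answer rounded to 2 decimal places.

At the steady state, Δk = 0, so s·k^α = (n + g + δ)·k.
Dividing both sides by k: k^(1−α) = s / (n + g + δ).
k^0.59 = 0.43 / (0.019 + 0.013 + 0.033) = 0.43 / 0.065 = 6.6154
k* = 6.6154^(1/0.59) ≈ 24.5908
y* = (k*)^α = 24.5908^0.41 ≈ 3.7172
c* = (1 − s)·y* = (1 − 0.43) × 3.7172 ≈ 2.1188

c* ≈ 2.12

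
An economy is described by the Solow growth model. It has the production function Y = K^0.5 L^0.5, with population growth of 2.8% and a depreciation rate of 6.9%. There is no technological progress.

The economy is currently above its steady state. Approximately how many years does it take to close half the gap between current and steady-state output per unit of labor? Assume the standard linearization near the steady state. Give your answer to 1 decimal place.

t_½ ≈ 14.3 years

Near the steady state the convergence rate is λ = (1 − α)(n + δ).
λ = (1 − 0.5) × 0.097 = 0.5 × 0.097 = 0.0485
Half-life = ln 2 / λ = 0.6931 / 0.0485 ≈ 14.29 years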